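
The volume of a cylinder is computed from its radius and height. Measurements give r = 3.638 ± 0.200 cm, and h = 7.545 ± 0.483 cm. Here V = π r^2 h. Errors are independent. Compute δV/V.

For a monomial V ∝ r^2, h, fractional errors add in quadrature:
  (2·δr/r)² = (2×0.0550)² = 0.0121;  (1·δh/h)² = (1×0.0640)² = 0.00410
δV/V = √(0.0162) = 0.127

0.127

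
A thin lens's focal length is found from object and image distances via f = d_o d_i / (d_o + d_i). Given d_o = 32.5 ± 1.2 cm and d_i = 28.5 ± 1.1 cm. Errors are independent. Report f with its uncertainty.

∂f/∂d_o = (d_i/(d_o+d_i))² = 0.218;  ∂f/∂d_i = (d_o/(d_o+d_i))² = 0.284
δf = √((∂f/∂d_o · δd_o)² + (∂f/∂d_i · δd_i)²) = √(0.0686 + 0.0975) = 0.408 cm
f = 15.2 cm.

15.2 ± 0.408 cm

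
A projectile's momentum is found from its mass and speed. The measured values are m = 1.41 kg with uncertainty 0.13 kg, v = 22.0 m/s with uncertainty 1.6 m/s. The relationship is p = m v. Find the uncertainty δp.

Since p is a product/quotient, work with relative uncertainties:
  (1·δm/m)² = (1×0.0922)² = 0.00850;  (1·δv/v)² = (1×0.0727)² = 0.00529
δp/p = √(0.0138) = 0.117
p = 31.0 kg·m/s, so δp = 0.117 × 31.0 = 3.64 kg·m/s.

3.64 kg·m/s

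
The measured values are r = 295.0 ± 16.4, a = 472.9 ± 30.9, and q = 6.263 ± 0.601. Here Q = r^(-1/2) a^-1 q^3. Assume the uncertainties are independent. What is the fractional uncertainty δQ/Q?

Each factor contributes (exponent × relative error)² to (δQ/Q)²:
  (−½·δr/r)² = (-0.5×0.0556)² = 0.000773;  (-1·δa/a)² = (-1×0.0653)² = 0.00427;  (3·δq/q)² = (3×0.0960)² = 0.0829
δQ/Q = √(0.0879) = 0.297

0.297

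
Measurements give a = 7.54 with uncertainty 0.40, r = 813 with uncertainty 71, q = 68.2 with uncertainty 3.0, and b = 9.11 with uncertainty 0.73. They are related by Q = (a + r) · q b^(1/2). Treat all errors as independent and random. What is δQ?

Let u = a + r = 821. δu = √(δa² + δr²) = √(0.160 + 5040) = 71.0, so δu/u = 0.0865.
Q is then a monomial in u, q, b:
δQ/Q = √((δu/u)² + (1·δq/q)² + (½·δb/b)²) = √(0.00749 + 0.00193 + 0.00161) = 0.105
Q = 1.69e+05, so δQ = 0.105 × 1.69e+05 = 17700.

17700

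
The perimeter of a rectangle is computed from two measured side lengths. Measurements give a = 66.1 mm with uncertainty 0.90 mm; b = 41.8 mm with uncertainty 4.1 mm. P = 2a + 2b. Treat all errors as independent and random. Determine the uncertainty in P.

8.40 mm

Absolute uncertainties add in quadrature for a linear combination:
  (2·δa)² = 3.24;  (2·δb)² = 67.2
δP = √(70.5) = 8.40 mm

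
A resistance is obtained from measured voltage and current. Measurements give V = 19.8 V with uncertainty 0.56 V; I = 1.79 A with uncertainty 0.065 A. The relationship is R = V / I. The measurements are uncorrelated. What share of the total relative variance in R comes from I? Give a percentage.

(δR/R)² = (1·δV/V)² + (-1·δI/I)²
  V term: (1×0.0283)² = 0.000800
  I term: (-1×0.0363)² = 0.00132
Total = 0.00212. Share from I = 0.00132/0.00212 = 0.622.

62.2%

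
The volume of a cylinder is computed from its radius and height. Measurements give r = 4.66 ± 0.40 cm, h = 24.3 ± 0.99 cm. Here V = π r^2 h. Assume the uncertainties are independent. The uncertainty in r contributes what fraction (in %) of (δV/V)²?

(δV/V)² = (2·δr/r)² + (1·δh/h)²
  r term: (2×0.0858)² = 0.0295
  h term: (1×0.0407)² = 0.00166
Total = 0.0311. Share from r = 0.0295/0.0311 = 0.947.

94.7%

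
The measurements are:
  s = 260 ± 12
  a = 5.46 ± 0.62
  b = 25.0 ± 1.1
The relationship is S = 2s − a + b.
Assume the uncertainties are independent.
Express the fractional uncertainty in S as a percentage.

Sums and differences: (δS)² = Σ (cᵢ δxᵢ)².
  (2·δs)² = 576;  (δa)² = 0.384;  (δb)² = 1.21
δS = √(578) = 24.0
S = 540, so δS/S = 24.0/540 = 0.0445.

4.45%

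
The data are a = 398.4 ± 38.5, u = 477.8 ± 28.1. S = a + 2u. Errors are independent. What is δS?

68.1

S is a linear combination, so absolute uncertainties add in quadrature:
  (δa)² = 1480;  (2·δu)² = 3160
δS = √(4640) = 68.1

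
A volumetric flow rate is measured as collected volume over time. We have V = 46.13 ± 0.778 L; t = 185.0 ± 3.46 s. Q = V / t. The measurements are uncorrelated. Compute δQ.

Products/powers → add relative errors in quadrature, weighted by exponent:
  (1·δV/V)² = (1×0.0169)² = 0.000284;  (-1·δt/t)² = (-1×0.0187)² = 0.000350
δQ/Q = √(0.000634) = 0.0252
Q = 0.2494 L/s, so δQ = 0.0252 × 0.2494 = 0.00628 L/s.

0.00628 L/s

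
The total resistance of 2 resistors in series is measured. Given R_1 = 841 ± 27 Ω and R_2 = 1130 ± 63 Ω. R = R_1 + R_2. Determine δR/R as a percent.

Sums and differences: (δR)² = Σ (cᵢ δxᵢ)².
  (δR_1)² = 729;  (δR_2)² = 3970
δR = √(4700) = 68.5 Ω
R = 1970 Ω, so δR/R = 68.5/1970 = 0.0348.

3.48%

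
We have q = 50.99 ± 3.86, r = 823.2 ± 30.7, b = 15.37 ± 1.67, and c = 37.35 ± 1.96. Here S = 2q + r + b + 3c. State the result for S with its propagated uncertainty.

Absolute uncertainties add in quadrature for a linear combination:
  (2·δq)² = 59.6;  (δr)² = 942;  (δb)² = 2.79;  (3·δc)² = 34.6
δS = √(1040) = 32.2
S = 1053.

1053 ± 32.2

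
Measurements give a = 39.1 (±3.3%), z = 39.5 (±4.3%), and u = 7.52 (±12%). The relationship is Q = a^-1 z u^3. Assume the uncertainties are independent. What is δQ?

For a monomial Q ∝ a^-1, z, u^3, fractional errors add in quadrature:
  (-1·δa/a)² = (-1×0.0330)² = 0.00109;  (1·δz/z)² = (1×0.0430)² = 0.00185;  (3·δu/u)² = (3×0.120)² = 0.130
δQ/Q = √(0.133) = 0.364
Q = 430, so δQ = 0.364 × 430 = 156.

156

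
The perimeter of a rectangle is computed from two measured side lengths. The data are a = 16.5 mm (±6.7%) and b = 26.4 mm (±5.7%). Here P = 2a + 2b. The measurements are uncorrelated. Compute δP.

For a sum/difference, combine absolute errors in quadrature:
  (2·δa)² = 4.89;  (2·δb)² = 9.06
δP = √(13.9) = 3.73 mm

3.73 mm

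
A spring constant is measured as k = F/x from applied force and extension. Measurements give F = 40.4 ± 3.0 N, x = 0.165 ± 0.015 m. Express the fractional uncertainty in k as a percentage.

11.7%

Each factor contributes (exponent × relative error)² to (δk/k)²:
  (1·δF/F)² = (1×0.0743)² = 0.00551;  (-1·δx/x)² = (-1×0.0909)² = 0.00826
δk/k = √(0.0138) = 0.117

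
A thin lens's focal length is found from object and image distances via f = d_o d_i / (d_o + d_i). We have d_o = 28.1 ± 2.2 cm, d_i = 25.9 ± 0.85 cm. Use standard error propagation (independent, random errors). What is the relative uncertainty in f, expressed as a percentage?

∂f/∂d_o = (d_i/(d_o+d_i))² = 0.230;  ∂f/∂d_i = (d_o/(d_o+d_i))² = 0.271
δf = √((∂f/∂d_o · δd_o)² + (∂f/∂d_i · δd_i)²) = √(0.256 + 0.0530) = 0.556 cm
f = 13.5 cm, so δf/f = 0.556/13.5 = 0.0413.

4.13%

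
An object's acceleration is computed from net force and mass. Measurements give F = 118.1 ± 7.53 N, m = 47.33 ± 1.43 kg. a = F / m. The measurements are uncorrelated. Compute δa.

Products/powers → add relative errors in quadrature, weighted by exponent:
  (1·δF/F)² = (1×0.0638)² = 0.00407;  (-1·δm/m)² = (-1×0.0302)² = 0.000913
δa/a = √(0.00498) = 0.0706
a = 2.495 m/s^2, so δa = 0.0706 × 2.495 = 0.176 m/s^2.

0.176 m/s^2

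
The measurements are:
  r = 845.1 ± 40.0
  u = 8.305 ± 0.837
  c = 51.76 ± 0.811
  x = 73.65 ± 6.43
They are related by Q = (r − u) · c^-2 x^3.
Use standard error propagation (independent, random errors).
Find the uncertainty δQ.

33500

Let w = r − u = 836.8. δw = √(δr² + δu²) = √(1600 + 0.701) = 40.0, so δw/w = 0.0478.
Q is then a monomial in w, c, x:
δQ/Q = √((δw/w)² + (-2·δc/c)² + (3·δx/x)²) = √(0.00229 + 0.000982 + 0.0686) = 0.268
Q = 124800, so δQ = 0.268 × 124800 = 33500.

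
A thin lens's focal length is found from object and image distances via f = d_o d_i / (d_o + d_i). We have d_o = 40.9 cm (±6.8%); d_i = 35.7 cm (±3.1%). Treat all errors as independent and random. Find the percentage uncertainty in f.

3.58%

∂f/∂d_o = (d_i/(d_o+d_i))² = 0.217;  ∂f/∂d_i = (d_o/(d_o+d_i))² = 0.285
δf = √((∂f/∂d_o · δd_o)² + (∂f/∂d_i · δd_i)²) = √(0.365 + 0.0995) = 0.682 cm
f = 19.1 cm, so δf/f = 0.682/19.1 = 0.0358.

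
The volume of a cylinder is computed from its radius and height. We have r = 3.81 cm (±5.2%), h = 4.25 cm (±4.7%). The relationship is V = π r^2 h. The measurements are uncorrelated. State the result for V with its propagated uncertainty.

194 ± 22.1 cm^3

Each factor contributes (exponent × relative error)² to (δV/V)²:
  (2·δr/r)² = (2×0.0520)² = 0.0108;  (1·δh/h)² = (1×0.0470)² = 0.00221
δV/V = √(0.0130) = 0.114
V = 194 cm^3, so δV = 0.114 × 194 = 22.1 cm^3.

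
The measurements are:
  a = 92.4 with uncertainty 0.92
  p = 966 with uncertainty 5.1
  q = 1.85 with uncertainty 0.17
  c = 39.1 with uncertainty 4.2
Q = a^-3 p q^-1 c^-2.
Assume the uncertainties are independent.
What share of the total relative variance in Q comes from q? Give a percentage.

15.2%

(δQ/Q)² = (-3·δa/a)² + (1·δp/p)² + (-1·δq/q)² + (-2·δc/c)²
  a term: (-3×0.00996)² = 0.000892
  p term: (1×0.00528)² = 2.79e-05
  q term: (-1×0.0919)² = 0.00844
  c term: (-2×0.107)² = 0.0462
Total = 0.0555. Share from q = 0.00844/0.0555 = 0.152.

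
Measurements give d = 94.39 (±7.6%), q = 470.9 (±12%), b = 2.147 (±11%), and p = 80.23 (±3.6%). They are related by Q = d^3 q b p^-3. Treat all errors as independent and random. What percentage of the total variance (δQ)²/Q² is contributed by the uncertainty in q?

(δQ/Q)² = (3·δd/d)² + (1·δq/q)² + (1·δb/b)² + (-3·δp/p)²
  d term: (3×0.0760)² = 0.0520
  q term: (1×0.120)² = 0.0144
  b term: (1×0.110)² = 0.0121
  p term: (-3×0.0360)² = 0.0117
Total = 0.0901. Share from q = 0.0144/0.0901 = 0.160.

16.0%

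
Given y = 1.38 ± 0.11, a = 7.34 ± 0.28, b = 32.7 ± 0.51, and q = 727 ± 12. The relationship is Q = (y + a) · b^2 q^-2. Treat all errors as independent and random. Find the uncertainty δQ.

Let u = y + a = 8.72. δu = √(δy² + δa²) = √(0.0121 + 0.0784) = 0.301, so δu/u = 0.0345.
Q is then a monomial in u, b, q:
δQ/Q = √((δu/u)² + (2·δb/b)² + (-2·δq/q)²) = √(0.00119 + 0.000973 + 0.00109) = 0.0570
Q = 0.0176, so δQ = 0.0570 × 0.0176 = 0.00101.

0.00101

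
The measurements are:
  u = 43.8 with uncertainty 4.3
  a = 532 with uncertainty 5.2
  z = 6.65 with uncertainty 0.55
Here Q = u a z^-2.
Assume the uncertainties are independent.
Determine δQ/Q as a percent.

19.3%

Since Q is a product/quotient, work with relative uncertainties:
  (1·δu/u)² = (1×0.0982)² = 0.00964;  (1·δa/a)² = (1×0.00977)² = 9.55e-05;  (-2·δz/z)² = (-2×0.0827)² = 0.0274
δQ/Q = √(0.0371) = 0.193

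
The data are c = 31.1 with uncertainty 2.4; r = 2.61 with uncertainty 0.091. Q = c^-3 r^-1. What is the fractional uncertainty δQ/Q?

0.234

Q is a product of powers, so relative uncertainties combine in quadrature:
  (-3·δc/c)² = (-3×0.0772)² = 0.0536;  (-1·δr/r)² = (-1×0.0349)² = 0.00122
δQ/Q = √(0.0548) = 0.234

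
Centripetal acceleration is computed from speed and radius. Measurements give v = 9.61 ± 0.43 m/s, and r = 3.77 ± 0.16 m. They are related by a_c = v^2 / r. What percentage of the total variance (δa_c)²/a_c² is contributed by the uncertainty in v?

(δa_c/a_c)² = (2·δv/v)² + (-1·δr/r)²
  v term: (2×0.0447)² = 0.00801
  r term: (-1×0.0424)² = 0.00180
Total = 0.00981. Share from v = 0.00801/0.00981 = 0.816.

81.6%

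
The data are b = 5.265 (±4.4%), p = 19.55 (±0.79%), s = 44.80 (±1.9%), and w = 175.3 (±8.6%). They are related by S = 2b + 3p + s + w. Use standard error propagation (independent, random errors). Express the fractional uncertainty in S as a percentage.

Absolute uncertainties add in quadrature for a linear combination:
  (2·δb)² = 0.215;  (3·δp)² = 0.215;  (δs)² = 0.725;  (δw)² = 227
δS = √(228) = 15.1
S = 289.3, so δS/S = 15.1/289.3 = 0.0522.

5.22%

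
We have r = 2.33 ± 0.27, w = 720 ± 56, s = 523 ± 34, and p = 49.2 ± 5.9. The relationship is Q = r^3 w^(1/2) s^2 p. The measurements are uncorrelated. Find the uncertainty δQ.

Products/powers → add relative errors in quadrature, weighted by exponent:
  (3·δr/r)² = (3×0.116)² = 0.121;  (½·δw/w)² = (0.5×0.0778)² = 0.00151;  (2·δs/s)² = (2×0.0650)² = 0.0169;  (1·δp/p)² = (1×0.120)² = 0.0144
δQ/Q = √(0.154) = 0.392
Q = 4.57e+09, so δQ = 0.392 × 4.57e+09 = 1.79e+09.

1.79e+09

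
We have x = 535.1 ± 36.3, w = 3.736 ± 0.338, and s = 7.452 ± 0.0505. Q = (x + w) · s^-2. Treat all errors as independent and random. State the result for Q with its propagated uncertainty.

9.703 ± 0.667

Let u = x + w = 538.8. δu = √(δx² + δw²) = √(1320 + 0.114) = 36.3, so δu/u = 0.0674.
Q is then a monomial in u, s:
δQ/Q = √((δu/u)² + (-2·δs/s)²) = √(0.00454 + 0.000184) = 0.0687
Q = 9.703, so δQ = 0.0687 × 9.703 = 0.667.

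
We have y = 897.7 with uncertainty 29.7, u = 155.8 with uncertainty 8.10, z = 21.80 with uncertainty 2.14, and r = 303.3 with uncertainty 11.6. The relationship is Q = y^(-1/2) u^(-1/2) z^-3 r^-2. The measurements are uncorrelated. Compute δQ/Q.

Q is a product of powers, so relative uncertainties combine in quadrature:
  (−½·δy/y)² = (-0.5×0.0331)² = 0.000274;  (−½·δu/u)² = (-0.5×0.0520)² = 0.000676;  (-3·δz/z)² = (-3×0.0982)² = 0.0867;  (-2·δr/r)² = (-2×0.0382)² = 0.00585
δQ/Q = √(0.0935) = 0.306

0.306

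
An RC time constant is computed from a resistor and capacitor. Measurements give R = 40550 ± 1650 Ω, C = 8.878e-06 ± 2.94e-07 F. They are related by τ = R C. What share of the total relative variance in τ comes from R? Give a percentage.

60.2%

(δτ/τ)² = (1·δR/R)² + (1·δC/C)²
  R term: (1×0.0407)² = 0.00166
  C term: (1×0.0331)² = 0.00110
Total = 0.00275. Share from R = 0.00166/0.00275 = 0.602.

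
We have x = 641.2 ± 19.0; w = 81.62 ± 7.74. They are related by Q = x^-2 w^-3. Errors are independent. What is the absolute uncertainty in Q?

For a monomial Q ∝ x^-2, w^-3, fractional errors add in quadrature:
  (-2·δx/x)² = (-2×0.0296)² = 0.00351;  (-3·δw/w)² = (-3×0.0948)² = 0.0809
δQ/Q = √(0.0844) = 0.291
Q = 4.473e-12, so δQ = 0.291 × 4.473e-12 = 1.3e-12.

1.3e-12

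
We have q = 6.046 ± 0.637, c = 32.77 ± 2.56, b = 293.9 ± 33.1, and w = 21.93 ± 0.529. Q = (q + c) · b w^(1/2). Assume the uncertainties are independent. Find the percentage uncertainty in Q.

Let u = q + c = 38.82. δu = √(δq² + δc²) = √(0.406 + 6.55) = 2.64, so δu/u = 0.0680.
Q is then a monomial in u, b, w:
δQ/Q = √((δu/u)² + (1·δb/b)² + (½·δw/w)²) = √(0.00462 + 0.0127 + 0.000145) = 0.132

13.2%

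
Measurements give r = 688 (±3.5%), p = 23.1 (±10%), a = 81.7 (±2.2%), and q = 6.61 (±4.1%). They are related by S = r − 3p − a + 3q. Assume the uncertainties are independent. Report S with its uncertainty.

S is a linear combination, so absolute uncertainties add in quadrature:
  (δr)² = 580;  (3·δp)² = 48.0;  (δa)² = 3.23;  (3·δq)² = 0.661
δS = √(632) = 25.1
S = 557.

557 ± 25.1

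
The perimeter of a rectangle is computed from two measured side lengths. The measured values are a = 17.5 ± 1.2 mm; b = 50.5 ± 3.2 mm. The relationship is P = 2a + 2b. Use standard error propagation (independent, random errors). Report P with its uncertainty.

For a sum/difference, combine absolute errors in quadrature:
  (2·δa)² = 5.76;  (2·δb)² = 41.0
δP = √(46.7) = 6.84 mm
P = 136 mm.

136 ± 6.84 mm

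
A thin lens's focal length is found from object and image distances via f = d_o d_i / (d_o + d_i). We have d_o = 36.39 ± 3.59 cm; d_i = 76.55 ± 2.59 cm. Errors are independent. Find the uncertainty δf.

1.67 cm

∂f/∂d_o = (d_i/(d_o+d_i))² = 0.459;  ∂f/∂d_i = (d_o/(d_o+d_i))² = 0.104
δf = √((∂f/∂d_o · δd_o)² + (∂f/∂d_i · δd_i)²) = √(2.72 + 0.0723) = 1.67 cm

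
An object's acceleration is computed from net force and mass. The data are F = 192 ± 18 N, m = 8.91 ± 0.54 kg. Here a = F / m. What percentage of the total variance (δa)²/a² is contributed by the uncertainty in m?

29.5%

(δa/a)² = (1·δF/F)² + (-1·δm/m)²
  F term: (1×0.0938)² = 0.00879
  m term: (-1×0.0606)² = 0.00367
Total = 0.0125. Share from m = 0.00367/0.0125 = 0.295.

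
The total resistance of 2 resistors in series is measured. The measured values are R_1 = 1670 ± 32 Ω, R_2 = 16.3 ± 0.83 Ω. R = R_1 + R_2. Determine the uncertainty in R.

Each term contributes (cᵢ δxᵢ)² to (δR)²:
  (δR_1)² = 1020;  (δR_2)² = 0.689
δR = √(1020) = 32.0 Ω

32.0 Ω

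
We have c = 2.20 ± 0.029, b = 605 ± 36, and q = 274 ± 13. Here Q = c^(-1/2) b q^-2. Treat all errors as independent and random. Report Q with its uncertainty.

For a monomial Q ∝ c^(-1/2), b, q^-2, fractional errors add in quadrature:
  (−½·δc/c)² = (-0.5×0.0132)² = 4.34e-05;  (1·δb/b)² = (1×0.0595)² = 0.00354;  (-2·δq/q)² = (-2×0.0474)² = 0.00900
δQ/Q = √(0.0126) = 0.112
Q = 0.00543, so δQ = 0.112 × 0.00543 = 0.000610.

0.00543 ± 0.000610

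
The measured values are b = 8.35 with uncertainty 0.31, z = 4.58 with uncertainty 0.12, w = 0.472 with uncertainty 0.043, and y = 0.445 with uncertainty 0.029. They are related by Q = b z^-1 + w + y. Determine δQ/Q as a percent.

3.57%

Let p = b·z^-1 = 1.82. δp/p = √((1·δb/b)² + (-1·δz/z)²) = √(0.00138 + 0.000686) = 0.0454, so δp = 0.0828.
Q = p + w + y: δQ = √(δp² + δw² + δy²) = √(0.00686 + 0.00185 + 0.000841) = 0.0977
Q = 2.74, so δQ/Q = 0.0977/2.74 = 0.0357.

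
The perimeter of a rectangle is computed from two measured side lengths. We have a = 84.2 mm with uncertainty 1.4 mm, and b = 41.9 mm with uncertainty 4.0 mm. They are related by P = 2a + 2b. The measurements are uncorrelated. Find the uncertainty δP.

Absolute uncertainties add in quadrature for a linear combination:
  (2·δa)² = 7.84;  (2·δb)² = 64.0
δP = √(71.8) = 8.48 mm

8.48 mm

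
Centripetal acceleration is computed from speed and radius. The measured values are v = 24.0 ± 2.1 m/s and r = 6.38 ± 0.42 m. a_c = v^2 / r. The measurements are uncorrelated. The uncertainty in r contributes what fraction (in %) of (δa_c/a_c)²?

(δa_c/a_c)² = (2·δv/v)² + (-1·δr/r)²
  v term: (2×0.0875)² = 0.0306
  r term: (-1×0.0658)² = 0.00433
Total = 0.0350. Share from r = 0.00433/0.0350 = 0.124.

12.4%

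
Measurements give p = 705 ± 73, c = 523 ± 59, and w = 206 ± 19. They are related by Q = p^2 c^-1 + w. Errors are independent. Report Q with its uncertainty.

1160 ± 225

Let h = p^2·c^-1 = 950. δh/h = √((2·δp/p)² + (-1·δc/c)²) = √(0.0429 + 0.0127) = 0.236, so δh = 224.
Q = h + w: δQ = √(δh² + δw²) = √(50200 + 361) = 225
Q = 1160.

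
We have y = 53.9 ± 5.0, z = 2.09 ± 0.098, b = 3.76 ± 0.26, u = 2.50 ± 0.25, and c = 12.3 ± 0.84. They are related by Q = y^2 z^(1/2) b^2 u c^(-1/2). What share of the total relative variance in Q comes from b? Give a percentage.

29.3%

(δQ/Q)² = (2·δy/y)² + (½·δz/z)² + (2·δb/b)² + (1·δu/u)² + (−½·δc/c)²
  y term: (2×0.0928)² = 0.0344
  z term: (0.5×0.0469)² = 0.000550
  b term: (2×0.0691)² = 0.0191
  u term: (1×0.100)² = 0.0100
  c term: (-0.5×0.0683)² = 0.00117
Total = 0.0653. Share from b = 0.0191/0.0653 = 0.293.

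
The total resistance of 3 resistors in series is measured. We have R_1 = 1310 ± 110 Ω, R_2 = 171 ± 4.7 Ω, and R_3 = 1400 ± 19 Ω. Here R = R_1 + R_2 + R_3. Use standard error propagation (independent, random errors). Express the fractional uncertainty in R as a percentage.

R is a linear combination, so absolute uncertainties add in quadrature:
  (δR_1)² = 12100;  (δR_2)² = 22.1;  (δR_3)² = 361
δR = √(12500) = 112 Ω
R = 2880 Ω, so δR/R = 112/2880 = 0.0388.

3.88%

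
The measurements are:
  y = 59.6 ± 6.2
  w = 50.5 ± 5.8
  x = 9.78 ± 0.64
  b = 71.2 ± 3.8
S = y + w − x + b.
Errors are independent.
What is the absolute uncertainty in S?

9.32

Absolute uncertainties add in quadrature for a linear combination:
  (δy)² = 38.4;  (δw)² = 33.6;  (δx)² = 0.410;  (δb)² = 14.4
δS = √(86.9) = 9.32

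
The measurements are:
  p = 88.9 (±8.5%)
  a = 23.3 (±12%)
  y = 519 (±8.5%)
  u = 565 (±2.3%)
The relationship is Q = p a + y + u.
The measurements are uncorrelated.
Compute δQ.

Let w = p·a = 2070. δw/w = √((1·δp/p)² + (1·δa/a)²) = √(0.00723 + 0.0144) = 0.147, so δw = 305.
Q = w + y + u: δQ = √(δw² + δy² + δu²) = √(92800 + 1950 + 169) = 308

308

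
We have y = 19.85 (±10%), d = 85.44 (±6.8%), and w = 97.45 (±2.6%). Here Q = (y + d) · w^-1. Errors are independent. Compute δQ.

Let u = y + d = 105.3. δu = √(δy² + δd²) = √(3.94 + 33.8) = 6.14, so δu/u = 0.0583.
Q is then a monomial in u, w:
δQ/Q = √((δu/u)² + (-1·δw/w)²) = √(0.00340 + 0.000676) = 0.0638
Q = 1.080, so δQ = 0.0638 × 1.080 = 0.0690.

0.0690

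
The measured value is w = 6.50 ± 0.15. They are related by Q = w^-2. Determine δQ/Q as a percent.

4.62%

For a monomial Q ∝ w^-2, fractional errors add in quadrature:
  (-2·δw/w)² = (-2×0.0231)² = 0.00213
δQ/Q = √(0.00213) = 0.0462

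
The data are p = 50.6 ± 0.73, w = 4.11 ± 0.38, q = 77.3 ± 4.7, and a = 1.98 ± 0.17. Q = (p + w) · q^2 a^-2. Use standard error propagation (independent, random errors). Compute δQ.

Let u = p + w = 54.7. δu = √(δp² + δw²) = √(0.533 + 0.144) = 0.823, so δu/u = 0.0150.
Q is then a monomial in u, q, a:
δQ/Q = √((δu/u)² + (2·δq/q)² + (-2·δa/a)²) = √(0.000226 + 0.0148 + 0.0295) = 0.211
Q = 83400, so δQ = 0.211 × 83400 = 17600.

17600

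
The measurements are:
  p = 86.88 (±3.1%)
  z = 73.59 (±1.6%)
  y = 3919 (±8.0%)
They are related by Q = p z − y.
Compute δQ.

Let w = p·z = 6393. δw/w = √((1·δp/p)² + (1·δz/z)²) = √(0.000961 + 0.000256) = 0.0349, so δw = 223.
Q = w − y: δQ = √(δw² + δy²) = √(49700 + 98300) = 385

385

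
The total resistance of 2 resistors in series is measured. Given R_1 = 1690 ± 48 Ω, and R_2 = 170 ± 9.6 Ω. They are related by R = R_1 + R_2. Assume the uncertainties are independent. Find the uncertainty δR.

49.0 Ω

Each term contributes (cᵢ δxᵢ)² to (δR)²:
  (δR_1)² = 2300;  (δR_2)² = 92.2
δR = √(2400) = 49.0 Ω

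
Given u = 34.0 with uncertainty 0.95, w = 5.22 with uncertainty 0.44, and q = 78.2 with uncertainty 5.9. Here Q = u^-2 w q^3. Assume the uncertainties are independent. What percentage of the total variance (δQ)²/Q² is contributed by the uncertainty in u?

5.08%

(δQ/Q)² = (-2·δu/u)² + (1·δw/w)² + (3·δq/q)²
  u term: (-2×0.0279)² = 0.00312
  w term: (1×0.0843)² = 0.00711
  q term: (3×0.0754)² = 0.0512
Total = 0.0615. Share from u = 0.00312/0.0615 = 0.0508.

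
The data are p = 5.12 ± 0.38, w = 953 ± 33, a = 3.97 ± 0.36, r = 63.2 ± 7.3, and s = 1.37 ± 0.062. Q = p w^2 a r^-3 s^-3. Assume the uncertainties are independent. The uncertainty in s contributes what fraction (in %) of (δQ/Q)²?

(δQ/Q)² = (1·δp/p)² + (2·δw/w)² + (1·δa/a)² + (-3·δr/r)² + (-3·δs/s)²
  p term: (1×0.0742)² = 0.00551
  w term: (2×0.0346)² = 0.00480
  a term: (1×0.0907)² = 0.00822
  r term: (-3×0.116)² = 0.120
  s term: (-3×0.0453)² = 0.0184
Total = 0.157. Share from s = 0.0184/0.157 = 0.117.

11.7%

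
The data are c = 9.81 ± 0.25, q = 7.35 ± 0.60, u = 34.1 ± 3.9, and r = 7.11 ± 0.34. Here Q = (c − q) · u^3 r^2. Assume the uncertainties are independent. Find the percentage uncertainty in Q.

Let w = c − q = 2.46. δw = √(δc² + δq²) = √(0.0625 + 0.360) = 0.650, so δw/w = 0.264.
Q is then a monomial in w, u, r:
δQ/Q = √((δw/w)² + (3·δu/u)² + (2·δr/r)²) = √(0.0698 + 0.118 + 0.00915) = 0.443

44.3%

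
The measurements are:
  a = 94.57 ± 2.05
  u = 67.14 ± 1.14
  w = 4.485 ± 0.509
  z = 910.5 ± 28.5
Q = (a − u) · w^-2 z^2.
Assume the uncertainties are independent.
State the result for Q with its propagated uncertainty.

Let h = a − u = 27.43. δh = √(δa² + δu²) = √(4.20 + 1.30) = 2.35, so δh/h = 0.0855.
Q is then a monomial in h, w, z:
δQ/Q = √((δh/h)² + (-2·δw/w)² + (2·δz/z)²) = √(0.00731 + 0.0515 + 0.00392) = 0.251
Q = 1.13e+06, so δQ = 0.251 × 1.13e+06 = 2.83e+05.

(1.130 ± 0.283) × 10^6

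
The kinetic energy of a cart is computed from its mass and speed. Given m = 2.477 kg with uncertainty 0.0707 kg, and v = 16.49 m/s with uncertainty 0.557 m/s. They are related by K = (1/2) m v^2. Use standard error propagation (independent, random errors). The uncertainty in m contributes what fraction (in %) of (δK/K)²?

15.1%

(δK/K)² = (1·δm/m)² + (2·δv/v)²
  m term: (1×0.0285)² = 0.000815
  v term: (2×0.0338)² = 0.00456
Total = 0.00538. Share from m = 0.000815/0.00538 = 0.151.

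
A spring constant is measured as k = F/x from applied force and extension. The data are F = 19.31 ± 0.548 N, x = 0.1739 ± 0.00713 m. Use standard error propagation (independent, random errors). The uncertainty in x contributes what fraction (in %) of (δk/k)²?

67.6%

(δk/k)² = (1·δF/F)² + (-1·δx/x)²
  F term: (1×0.0284)² = 0.000805
  x term: (-1×0.0410)² = 0.00168
Total = 0.00249. Share from x = 0.00168/0.00249 = 0.676.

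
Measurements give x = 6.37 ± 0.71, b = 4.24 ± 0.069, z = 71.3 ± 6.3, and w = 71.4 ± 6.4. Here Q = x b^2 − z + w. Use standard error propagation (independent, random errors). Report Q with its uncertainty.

115 ± 16.0

Let p = x·b^2 = 115. δp/p = √((1·δx/x)² + (2·δb/b)²) = √(0.0124 + 0.00106) = 0.116, so δp = 13.3.
Q = p − z + w: δQ = √(δp² + δz² + δw²) = √(177 + 39.7 + 41.0) = 16.0
Q = 115.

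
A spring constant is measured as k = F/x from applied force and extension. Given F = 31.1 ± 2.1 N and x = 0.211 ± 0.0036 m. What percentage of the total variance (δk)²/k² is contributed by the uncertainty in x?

(δk/k)² = (1·δF/F)² + (-1·δx/x)²
  F term: (1×0.0675)² = 0.00456
  x term: (-1×0.0171)² = 0.000291
Total = 0.00485. Share from x = 0.000291/0.00485 = 0.0600.

6.00%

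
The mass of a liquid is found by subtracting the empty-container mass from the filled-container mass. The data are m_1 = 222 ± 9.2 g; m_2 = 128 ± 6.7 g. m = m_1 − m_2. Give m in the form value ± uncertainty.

Absolute uncertainties add in quadrature for a linear combination:
  (δm_1)² = 84.6;  (δm_2)² = 44.9
δm = √(130) = 11.4 g
m = 94.0 g.

94.0 ± 11.4 g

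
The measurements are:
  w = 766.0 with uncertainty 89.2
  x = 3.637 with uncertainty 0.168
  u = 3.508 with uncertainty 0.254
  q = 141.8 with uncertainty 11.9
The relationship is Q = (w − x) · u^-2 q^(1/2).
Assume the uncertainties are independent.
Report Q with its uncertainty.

737.7 ± 141

Let h = w − x = 762.4. δh = √(δw² + δx²) = √(7960 + 0.0282) = 89.2, so δh/h = 0.117.
Q is then a monomial in h, u, q:
δQ/Q = √((δh/h)² + (-2·δu/u)² + (½·δq/q)²) = √(0.0137 + 0.0210 + 0.00176) = 0.191
Q = 737.7, so δQ = 0.191 × 737.7 = 141.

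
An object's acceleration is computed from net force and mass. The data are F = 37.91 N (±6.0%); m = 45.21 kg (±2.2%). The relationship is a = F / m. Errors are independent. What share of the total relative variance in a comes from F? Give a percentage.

88.1%

(δa/a)² = (1·δF/F)² + (-1·δm/m)²
  F term: (1×0.0600)² = 0.00360
  m term: (-1×0.0220)² = 0.000484
Total = 0.00408. Share from F = 0.00360/0.00408 = 0.881.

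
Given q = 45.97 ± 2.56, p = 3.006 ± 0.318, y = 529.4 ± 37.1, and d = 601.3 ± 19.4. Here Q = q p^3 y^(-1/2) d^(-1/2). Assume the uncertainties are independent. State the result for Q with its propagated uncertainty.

Each factor contributes (exponent × relative error)² to (δQ/Q)²:
  (1·δq/q)² = (1×0.0557)² = 0.00310;  (3·δp/p)² = (3×0.106)² = 0.101;  (−½·δy/y)² = (-0.5×0.0701)² = 0.00123;  (−½·δd/d)² = (-0.5×0.0323)² = 0.000260
δQ/Q = √(0.105) = 0.325
Q = 2.213, so δQ = 0.325 × 2.213 = 0.718.

2.213 ± 0.718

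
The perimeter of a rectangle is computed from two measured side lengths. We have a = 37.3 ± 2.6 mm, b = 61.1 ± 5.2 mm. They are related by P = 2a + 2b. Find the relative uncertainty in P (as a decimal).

Absolute uncertainties add in quadrature for a linear combination:
  (2·δa)² = 27.0;  (2·δb)² = 108
δP = √(135) = 11.6 mm
P = 197 mm, so δP/P = 11.6/197 = 0.0591.

0.0591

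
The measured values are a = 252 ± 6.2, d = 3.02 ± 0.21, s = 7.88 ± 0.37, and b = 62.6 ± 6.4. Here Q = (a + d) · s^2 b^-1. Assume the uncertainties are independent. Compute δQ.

35.7

Let u = a + d = 255. δu = √(δa² + δd²) = √(38.4 + 0.0441) = 6.20, so δu/u = 0.0243.
Q is then a monomial in u, s, b:
δQ/Q = √((δu/u)² + (2·δs/s)² + (-1·δb/b)²) = √(0.000592 + 0.00882 + 0.0105) = 0.141
Q = 253, so δQ = 0.141 × 253 = 35.7.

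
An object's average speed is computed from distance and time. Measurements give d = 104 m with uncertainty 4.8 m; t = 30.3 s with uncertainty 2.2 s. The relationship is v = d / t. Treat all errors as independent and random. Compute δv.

Each factor contributes (exponent × relative error)² to (δv/v)²:
  (1·δd/d)² = (1×0.0462)² = 0.00213;  (-1·δt/t)² = (-1×0.0726)² = 0.00527
δv/v = √(0.00740) = 0.0860
v = 3.43 m/s, so δv = 0.0860 × 3.43 = 0.295 m/s.

0.295 m/s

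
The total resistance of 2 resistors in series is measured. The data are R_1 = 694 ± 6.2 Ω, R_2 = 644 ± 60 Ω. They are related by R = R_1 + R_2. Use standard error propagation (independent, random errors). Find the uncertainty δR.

60.3 Ω

For a sum/difference, combine absolute errors in quadrature:
  (δR_1)² = 38.4;  (δR_2)² = 3600
δR = √(3640) = 60.3 Ω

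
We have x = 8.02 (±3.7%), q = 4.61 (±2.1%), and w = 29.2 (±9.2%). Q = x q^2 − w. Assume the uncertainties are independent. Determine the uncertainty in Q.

9.91

Let p = x·q^2 = 170. δp/p = √((1·δx/x)² + (2·δq/q)²) = √(0.00137 + 0.00176) = 0.0560, so δp = 9.54.
Q = p − w: δQ = √(δp² + δw²) = √(91.0 + 7.22) = 9.91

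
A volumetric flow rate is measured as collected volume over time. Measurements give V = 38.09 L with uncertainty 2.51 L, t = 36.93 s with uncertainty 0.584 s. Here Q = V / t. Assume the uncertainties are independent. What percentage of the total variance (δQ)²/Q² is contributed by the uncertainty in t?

5.45%

(δQ/Q)² = (1·δV/V)² + (-1·δt/t)²
  V term: (1×0.0659)² = 0.00434
  t term: (-1×0.0158)² = 0.000250
Total = 0.00459. Share from t = 0.000250/0.00459 = 0.0545.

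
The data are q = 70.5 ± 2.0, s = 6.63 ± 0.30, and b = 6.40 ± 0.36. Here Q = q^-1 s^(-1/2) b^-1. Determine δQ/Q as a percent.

Products/powers → add relative errors in quadrature, weighted by exponent:
  (-1·δq/q)² = (-1×0.0284)² = 0.000805;  (−½·δs/s)² = (-0.5×0.0452)² = 0.000512;  (-1·δb/b)² = (-1×0.0562)² = 0.00316
δQ/Q = √(0.00448) = 0.0669

6.69%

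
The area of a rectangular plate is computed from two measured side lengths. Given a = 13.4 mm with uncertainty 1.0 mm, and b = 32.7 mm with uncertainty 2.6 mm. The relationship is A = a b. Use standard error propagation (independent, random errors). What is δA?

Each factor contributes (exponent × relative error)² to (δA/A)²:
  (1·δa/a)² = (1×0.0746)² = 0.00557;  (1·δb/b)² = (1×0.0795)² = 0.00632
δA/A = √(0.0119) = 0.109
A = 438 mm^2, so δA = 0.109 × 438 = 47.8 mm^2.

47.8 mm^2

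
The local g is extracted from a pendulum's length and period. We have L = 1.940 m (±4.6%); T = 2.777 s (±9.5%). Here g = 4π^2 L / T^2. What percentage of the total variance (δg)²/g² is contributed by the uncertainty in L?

(δg/g)² = (1·δL/L)² + (-2·δT/T)²
  L term: (1×0.0460)² = 0.00212
  T term: (-2×0.0950)² = 0.0361
Total = 0.0382. Share from L = 0.00212/0.0382 = 0.0554.

5.54%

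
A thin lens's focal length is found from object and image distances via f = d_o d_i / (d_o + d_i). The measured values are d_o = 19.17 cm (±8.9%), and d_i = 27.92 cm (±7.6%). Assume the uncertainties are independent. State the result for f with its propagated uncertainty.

11.37 ± 0.695 cm

∂f/∂d_o = (d_i/(d_o+d_i))² = 0.352;  ∂f/∂d_i = (d_o/(d_o+d_i))² = 0.166
δf = √((∂f/∂d_o · δd_o)² + (∂f/∂d_i · δd_i)²) = √(0.360 + 0.124) = 0.695 cm
f = 11.37 cm.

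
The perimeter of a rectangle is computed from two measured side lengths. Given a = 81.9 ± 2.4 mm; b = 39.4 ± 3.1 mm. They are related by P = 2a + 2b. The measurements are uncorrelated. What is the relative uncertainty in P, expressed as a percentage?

3.23%

Each term contributes (cᵢ δxᵢ)² to (δP)²:
  (2·δa)² = 23.0;  (2·δb)² = 38.4
δP = √(61.5) = 7.84 mm
P = 243 mm, so δP/P = 7.84/243 = 0.0323.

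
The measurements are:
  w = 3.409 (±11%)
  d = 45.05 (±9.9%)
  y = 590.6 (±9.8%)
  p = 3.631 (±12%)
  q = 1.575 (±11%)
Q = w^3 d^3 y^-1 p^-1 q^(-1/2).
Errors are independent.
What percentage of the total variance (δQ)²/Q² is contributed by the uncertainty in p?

6.42%

(δQ/Q)² = (3·δw/w)² + (3·δd/d)² + (-1·δy/y)² + (-1·δp/p)² + (−½·δq/q)²
  w term: (3×0.110)² = 0.109
  d term: (3×0.0990)² = 0.0882
  y term: (-1×0.0980)² = 0.00960
  p term: (-1×0.120)² = 0.0144
  q term: (-0.5×0.110)² = 0.00302
Total = 0.224. Share from p = 0.0144/0.224 = 0.0642.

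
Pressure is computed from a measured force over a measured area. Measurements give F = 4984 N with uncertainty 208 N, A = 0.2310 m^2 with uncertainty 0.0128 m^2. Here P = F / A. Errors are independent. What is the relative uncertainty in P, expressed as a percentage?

6.94%

Since P is a product/quotient, work with relative uncertainties:
  (1·δF/F)² = (1×0.0417)² = 0.00174;  (-1·δA/A)² = (-1×0.0554)² = 0.00307
δP/P = √(0.00481) = 0.0694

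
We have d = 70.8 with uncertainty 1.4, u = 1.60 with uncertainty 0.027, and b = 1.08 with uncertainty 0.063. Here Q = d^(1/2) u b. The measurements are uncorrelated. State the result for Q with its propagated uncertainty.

For a monomial Q ∝ d^(1/2), u, b, fractional errors add in quadrature:
  (½·δd/d)² = (0.5×0.0198)² = 9.78e-05;  (1·δu/u)² = (1×0.0169)² = 0.000285;  (1·δb/b)² = (1×0.0583)² = 0.00340
δQ/Q = √(0.00379) = 0.0615
Q = 14.5, so δQ = 0.0615 × 14.5 = 0.895.

14.5 ± 0.895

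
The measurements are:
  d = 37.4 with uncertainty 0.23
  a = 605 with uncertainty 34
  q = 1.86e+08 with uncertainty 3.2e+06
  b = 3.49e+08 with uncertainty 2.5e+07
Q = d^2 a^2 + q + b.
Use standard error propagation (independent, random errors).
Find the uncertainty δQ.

Let p = d^2·a^2 = 5.12e+08. δp/p = √((2·δd/d)² + (2·δa/a)²) = √(0.000151 + 0.0126) = 0.113, so δp = 5.79e+07.
Q = p + q + b: δQ = √(δp² + δq² + δb²) = √(3.35e+15 + 1.02e+13 + 6.25e+14) = 6.31e+07

6.31e+07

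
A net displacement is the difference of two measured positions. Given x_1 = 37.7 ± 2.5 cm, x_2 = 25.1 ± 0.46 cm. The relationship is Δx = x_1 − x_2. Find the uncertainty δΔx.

2.54 cm

For a sum/difference, combine absolute errors in quadrature:
  (δx_1)² = 6.25;  (δx_2)² = 0.212
δΔx = √(6.46) = 2.54 cm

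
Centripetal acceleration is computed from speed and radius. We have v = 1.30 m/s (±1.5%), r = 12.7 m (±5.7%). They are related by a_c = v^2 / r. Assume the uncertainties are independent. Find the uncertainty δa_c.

0.00857 m/s^2

Products/powers → add relative errors in quadrature, weighted by exponent:
  (2·δv/v)² = (2×0.0150)² = 0.000900;  (-1·δr/r)² = (-1×0.0570)² = 0.00325
δa_c/a_c = √(0.00415) = 0.0644
a_c = 0.133 m/s^2, so δa_c = 0.0644 × 0.133 = 0.00857 m/s^2.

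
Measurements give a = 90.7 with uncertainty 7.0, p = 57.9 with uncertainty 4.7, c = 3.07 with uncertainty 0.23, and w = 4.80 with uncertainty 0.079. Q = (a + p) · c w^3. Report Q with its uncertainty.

50500 ± 5360

Let u = a + p = 149. δu = √(δa² + δp²) = √(49.0 + 22.1) = 8.43, so δu/u = 0.0567.
Q is then a monomial in u, c, w:
δQ/Q = √((δu/u)² + (1·δc/c)² + (3·δw/w)²) = √(0.00322 + 0.00561 + 0.00244) = 0.106
Q = 50500, so δQ = 0.106 × 50500 = 5360.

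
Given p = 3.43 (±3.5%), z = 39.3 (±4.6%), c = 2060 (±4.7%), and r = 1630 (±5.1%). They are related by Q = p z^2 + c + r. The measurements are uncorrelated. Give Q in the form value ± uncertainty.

Let w = p·z^2 = 5300. δw/w = √((1·δp/p)² + (2·δz/z)²) = √(0.00123 + 0.00846) = 0.0984, so δw = 521.
Q = w + c + r: δQ = √(δw² + δc² + δr²) = √(2.72e+05 + 9370 + 6910) = 537
Q = 8990.

8990 ± 537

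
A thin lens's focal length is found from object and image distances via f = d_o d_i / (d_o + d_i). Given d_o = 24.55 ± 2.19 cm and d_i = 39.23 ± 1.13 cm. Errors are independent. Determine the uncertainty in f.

0.845 cm

∂f/∂d_o = (d_i/(d_o+d_i))² = 0.378;  ∂f/∂d_i = (d_o/(d_o+d_i))² = 0.148
δf = √((∂f/∂d_o · δd_o)² + (∂f/∂d_i · δd_i)²) = √(0.686 + 0.0280) = 0.845 cm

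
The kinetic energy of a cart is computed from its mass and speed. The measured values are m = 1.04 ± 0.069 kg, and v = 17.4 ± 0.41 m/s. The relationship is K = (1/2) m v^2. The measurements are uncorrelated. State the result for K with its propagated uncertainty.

For a monomial K ∝ m, v^2, fractional errors add in quadrature:
  (1·δm/m)² = (1×0.0663)² = 0.00440;  (2·δv/v)² = (2×0.0236)² = 0.00222
δK/K = √(0.00662) = 0.0814
K = 157 J, so δK = 0.0814 × 157 = 12.8 J.

157 ± 12.8 J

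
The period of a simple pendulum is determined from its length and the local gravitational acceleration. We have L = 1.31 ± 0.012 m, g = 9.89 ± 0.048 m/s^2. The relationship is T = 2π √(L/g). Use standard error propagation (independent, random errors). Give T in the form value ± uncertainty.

2.29 ± 0.0119 s

Relative error in a monomial: (δT/T)² = Σ (nᵢ · δxᵢ/xᵢ)².
  (½·δL/L)² = (0.5×0.00916)² = 2.1e-05;  (−½·δg/g)² = (-0.5×0.00485)² = 5.89e-06
δT/T = √(2.69e-05) = 0.00518
T = 2.29 s, so δT = 0.00518 × 2.29 = 0.0119 s.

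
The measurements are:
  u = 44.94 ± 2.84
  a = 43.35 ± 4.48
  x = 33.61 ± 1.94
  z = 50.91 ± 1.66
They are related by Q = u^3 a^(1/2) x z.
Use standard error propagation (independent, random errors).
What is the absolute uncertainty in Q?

Relative error in a monomial: (δQ/Q)² = Σ (nᵢ · δxᵢ/xᵢ)².
  (3·δu/u)² = (3×0.0632)² = 0.0359;  (½·δa/a)² = (0.5×0.103)² = 0.00267;  (1·δx/x)² = (1×0.0577)² = 0.00333;  (1·δz/z)² = (1×0.0326)² = 0.00106
δQ/Q = √(0.0430) = 0.207
Q = 1.023e+09, so δQ = 0.207 × 1.023e+09 = 2.12e+08.

2.12e+08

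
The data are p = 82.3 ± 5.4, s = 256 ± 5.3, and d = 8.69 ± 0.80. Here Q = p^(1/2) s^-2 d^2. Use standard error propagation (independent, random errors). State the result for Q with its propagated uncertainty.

Relative error in a monomial: (δQ/Q)² = Σ (nᵢ · δxᵢ/xᵢ)².
  (½·δp/p)² = (0.5×0.0656)² = 0.00108;  (-2·δs/s)² = (-2×0.0207)² = 0.00171;  (2·δd/d)² = (2×0.0921)² = 0.0339
δQ/Q = √(0.0367) = 0.192
Q = 0.0105, so δQ = 0.192 × 0.0105 = 0.00200.

0.0105 ± 0.00200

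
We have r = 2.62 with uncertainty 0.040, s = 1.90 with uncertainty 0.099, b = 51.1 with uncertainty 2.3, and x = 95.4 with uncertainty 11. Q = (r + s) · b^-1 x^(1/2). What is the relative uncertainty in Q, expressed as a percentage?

Let u = r + s = 4.52. δu = √(δr² + δs²) = √(0.00160 + 0.00980) = 0.107, so δu/u = 0.0236.
Q is then a monomial in u, b, x:
δQ/Q = √((δu/u)² + (-1·δb/b)² + (½·δx/x)²) = √(0.000558 + 0.00203 + 0.00332) = 0.0769

7.69%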